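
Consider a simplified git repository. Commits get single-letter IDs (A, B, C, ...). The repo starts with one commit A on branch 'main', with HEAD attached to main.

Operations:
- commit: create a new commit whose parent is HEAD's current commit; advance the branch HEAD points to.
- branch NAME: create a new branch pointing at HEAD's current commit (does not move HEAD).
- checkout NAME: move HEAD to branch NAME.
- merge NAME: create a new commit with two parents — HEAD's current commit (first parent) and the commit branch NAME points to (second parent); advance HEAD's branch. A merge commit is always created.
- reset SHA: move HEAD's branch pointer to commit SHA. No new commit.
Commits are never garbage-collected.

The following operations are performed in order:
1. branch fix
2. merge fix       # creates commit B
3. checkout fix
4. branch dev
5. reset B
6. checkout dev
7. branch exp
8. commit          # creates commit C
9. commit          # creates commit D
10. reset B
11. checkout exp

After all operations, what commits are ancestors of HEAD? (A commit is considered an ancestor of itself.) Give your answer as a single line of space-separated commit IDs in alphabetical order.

After op 1 (branch): HEAD=main@A [fix=A main=A]
After op 2 (merge): HEAD=main@B [fix=A main=B]
After op 3 (checkout): HEAD=fix@A [fix=A main=B]
After op 4 (branch): HEAD=fix@A [dev=A fix=A main=B]
After op 5 (reset): HEAD=fix@B [dev=A fix=B main=B]
After op 6 (checkout): HEAD=dev@A [dev=A fix=B main=B]
After op 7 (branch): HEAD=dev@A [dev=A exp=A fix=B main=B]
After op 8 (commit): HEAD=dev@C [dev=C exp=A fix=B main=B]
After op 9 (commit): HEAD=dev@D [dev=D exp=A fix=B main=B]
After op 10 (reset): HEAD=dev@B [dev=B exp=A fix=B main=B]
After op 11 (checkout): HEAD=exp@A [dev=B exp=A fix=B main=B]

Answer: A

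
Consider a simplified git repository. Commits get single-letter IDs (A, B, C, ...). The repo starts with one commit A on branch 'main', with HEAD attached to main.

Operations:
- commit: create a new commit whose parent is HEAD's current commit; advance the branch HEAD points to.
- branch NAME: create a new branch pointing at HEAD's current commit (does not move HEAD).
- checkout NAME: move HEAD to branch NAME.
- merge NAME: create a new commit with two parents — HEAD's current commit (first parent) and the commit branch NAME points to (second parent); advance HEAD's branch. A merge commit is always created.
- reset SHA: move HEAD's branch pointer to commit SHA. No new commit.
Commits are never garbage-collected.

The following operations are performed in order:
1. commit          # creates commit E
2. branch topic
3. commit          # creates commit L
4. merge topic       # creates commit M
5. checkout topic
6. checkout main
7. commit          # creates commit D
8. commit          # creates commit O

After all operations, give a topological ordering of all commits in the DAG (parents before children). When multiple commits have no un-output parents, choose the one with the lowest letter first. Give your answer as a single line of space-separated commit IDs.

Answer: A E L M D O

Derivation:
After op 1 (commit): HEAD=main@E [main=E]
After op 2 (branch): HEAD=main@E [main=E topic=E]
After op 3 (commit): HEAD=main@L [main=L topic=E]
After op 4 (merge): HEAD=main@M [main=M topic=E]
After op 5 (checkout): HEAD=topic@E [main=M topic=E]
After op 6 (checkout): HEAD=main@M [main=M topic=E]
After op 7 (commit): HEAD=main@D [main=D topic=E]
After op 8 (commit): HEAD=main@O [main=O topic=E]
commit A: parents=[]
commit D: parents=['M']
commit E: parents=['A']
commit L: parents=['E']
commit M: parents=['L', 'E']
commit O: parents=['D']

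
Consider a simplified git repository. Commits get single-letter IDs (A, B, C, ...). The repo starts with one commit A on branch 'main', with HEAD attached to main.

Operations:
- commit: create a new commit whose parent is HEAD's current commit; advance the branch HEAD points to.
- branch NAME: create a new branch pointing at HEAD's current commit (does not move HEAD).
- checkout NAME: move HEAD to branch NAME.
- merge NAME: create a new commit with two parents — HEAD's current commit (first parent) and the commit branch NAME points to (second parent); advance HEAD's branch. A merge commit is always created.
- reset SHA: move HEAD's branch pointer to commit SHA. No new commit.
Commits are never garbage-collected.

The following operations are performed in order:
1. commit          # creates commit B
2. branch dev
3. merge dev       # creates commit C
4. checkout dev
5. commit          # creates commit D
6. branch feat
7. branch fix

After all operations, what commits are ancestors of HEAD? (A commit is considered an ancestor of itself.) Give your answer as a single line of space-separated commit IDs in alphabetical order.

Answer: A B D

Derivation:
After op 1 (commit): HEAD=main@B [main=B]
After op 2 (branch): HEAD=main@B [dev=B main=B]
After op 3 (merge): HEAD=main@C [dev=B main=C]
After op 4 (checkout): HEAD=dev@B [dev=B main=C]
After op 5 (commit): HEAD=dev@D [dev=D main=C]
After op 6 (branch): HEAD=dev@D [dev=D feat=D main=C]
After op 7 (branch): HEAD=dev@D [dev=D feat=D fix=D main=C]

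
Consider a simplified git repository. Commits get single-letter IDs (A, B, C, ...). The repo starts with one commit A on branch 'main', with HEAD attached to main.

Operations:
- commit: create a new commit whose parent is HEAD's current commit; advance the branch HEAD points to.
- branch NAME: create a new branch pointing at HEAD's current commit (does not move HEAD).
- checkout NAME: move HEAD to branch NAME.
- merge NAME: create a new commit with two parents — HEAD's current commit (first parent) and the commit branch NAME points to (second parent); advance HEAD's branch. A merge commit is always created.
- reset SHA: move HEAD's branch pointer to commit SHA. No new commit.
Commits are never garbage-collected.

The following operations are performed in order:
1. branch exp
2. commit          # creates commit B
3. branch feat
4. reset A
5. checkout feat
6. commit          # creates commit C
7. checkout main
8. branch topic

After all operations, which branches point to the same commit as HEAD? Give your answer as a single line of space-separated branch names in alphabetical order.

After op 1 (branch): HEAD=main@A [exp=A main=A]
After op 2 (commit): HEAD=main@B [exp=A main=B]
After op 3 (branch): HEAD=main@B [exp=A feat=B main=B]
After op 4 (reset): HEAD=main@A [exp=A feat=B main=A]
After op 5 (checkout): HEAD=feat@B [exp=A feat=B main=A]
After op 6 (commit): HEAD=feat@C [exp=A feat=C main=A]
After op 7 (checkout): HEAD=main@A [exp=A feat=C main=A]
After op 8 (branch): HEAD=main@A [exp=A feat=C main=A topic=A]

Answer: exp main topic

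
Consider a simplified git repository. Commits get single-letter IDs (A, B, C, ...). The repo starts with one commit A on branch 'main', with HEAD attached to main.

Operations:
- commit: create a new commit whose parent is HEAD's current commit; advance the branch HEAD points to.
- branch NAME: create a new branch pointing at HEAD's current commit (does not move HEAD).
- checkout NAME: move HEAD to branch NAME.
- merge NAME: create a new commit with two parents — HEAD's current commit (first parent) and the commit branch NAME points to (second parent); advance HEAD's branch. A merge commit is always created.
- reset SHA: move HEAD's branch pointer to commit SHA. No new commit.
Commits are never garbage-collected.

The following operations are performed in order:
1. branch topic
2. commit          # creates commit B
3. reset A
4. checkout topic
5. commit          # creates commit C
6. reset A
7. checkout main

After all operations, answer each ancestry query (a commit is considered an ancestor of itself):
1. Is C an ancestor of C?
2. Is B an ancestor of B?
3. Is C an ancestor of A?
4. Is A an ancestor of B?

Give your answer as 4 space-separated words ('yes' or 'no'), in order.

After op 1 (branch): HEAD=main@A [main=A topic=A]
After op 2 (commit): HEAD=main@B [main=B topic=A]
After op 3 (reset): HEAD=main@A [main=A topic=A]
After op 4 (checkout): HEAD=topic@A [main=A topic=A]
After op 5 (commit): HEAD=topic@C [main=A topic=C]
After op 6 (reset): HEAD=topic@A [main=A topic=A]
After op 7 (checkout): HEAD=main@A [main=A topic=A]
ancestors(C) = {A,C}; C in? yes
ancestors(B) = {A,B}; B in? yes
ancestors(A) = {A}; C in? no
ancestors(B) = {A,B}; A in? yes

Answer: yes yes no yes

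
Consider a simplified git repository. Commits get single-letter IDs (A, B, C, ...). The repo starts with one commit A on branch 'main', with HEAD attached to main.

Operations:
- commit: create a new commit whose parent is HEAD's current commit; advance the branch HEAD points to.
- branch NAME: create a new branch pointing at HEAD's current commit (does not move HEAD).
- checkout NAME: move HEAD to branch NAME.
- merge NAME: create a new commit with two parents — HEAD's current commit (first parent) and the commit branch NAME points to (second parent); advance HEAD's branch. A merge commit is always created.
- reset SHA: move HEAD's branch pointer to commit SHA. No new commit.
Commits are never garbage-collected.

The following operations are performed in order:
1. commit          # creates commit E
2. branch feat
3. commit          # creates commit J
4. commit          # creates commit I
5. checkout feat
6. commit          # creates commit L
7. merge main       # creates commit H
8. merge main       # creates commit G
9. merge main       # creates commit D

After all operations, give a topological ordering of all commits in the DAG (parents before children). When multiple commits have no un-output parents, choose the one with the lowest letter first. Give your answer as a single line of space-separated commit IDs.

Answer: A E J I L H G D

Derivation:
After op 1 (commit): HEAD=main@E [main=E]
After op 2 (branch): HEAD=main@E [feat=E main=E]
After op 3 (commit): HEAD=main@J [feat=E main=J]
After op 4 (commit): HEAD=main@I [feat=E main=I]
After op 5 (checkout): HEAD=feat@E [feat=E main=I]
After op 6 (commit): HEAD=feat@L [feat=L main=I]
After op 7 (merge): HEAD=feat@H [feat=H main=I]
After op 8 (merge): HEAD=feat@G [feat=G main=I]
After op 9 (merge): HEAD=feat@D [feat=D main=I]
commit A: parents=[]
commit D: parents=['G', 'I']
commit E: parents=['A']
commit G: parents=['H', 'I']
commit H: parents=['L', 'I']
commit I: parents=['J']
commit J: parents=['E']
commit L: parents=['E']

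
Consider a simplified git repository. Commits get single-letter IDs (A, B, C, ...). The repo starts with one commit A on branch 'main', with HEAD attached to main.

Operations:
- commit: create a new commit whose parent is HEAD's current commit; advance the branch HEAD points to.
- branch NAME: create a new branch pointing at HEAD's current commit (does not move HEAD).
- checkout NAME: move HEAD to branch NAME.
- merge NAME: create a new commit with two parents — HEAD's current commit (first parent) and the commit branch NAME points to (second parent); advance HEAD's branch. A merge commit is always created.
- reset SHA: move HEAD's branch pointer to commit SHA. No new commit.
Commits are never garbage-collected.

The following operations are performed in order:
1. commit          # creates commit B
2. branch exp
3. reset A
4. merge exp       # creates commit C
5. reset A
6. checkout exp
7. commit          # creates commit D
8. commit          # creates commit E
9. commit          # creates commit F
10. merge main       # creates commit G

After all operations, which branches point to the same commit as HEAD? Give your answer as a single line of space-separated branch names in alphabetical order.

Answer: exp

Derivation:
After op 1 (commit): HEAD=main@B [main=B]
After op 2 (branch): HEAD=main@B [exp=B main=B]
After op 3 (reset): HEAD=main@A [exp=B main=A]
After op 4 (merge): HEAD=main@C [exp=B main=C]
After op 5 (reset): HEAD=main@A [exp=B main=A]
After op 6 (checkout): HEAD=exp@B [exp=B main=A]
After op 7 (commit): HEAD=exp@D [exp=D main=A]
After op 8 (commit): HEAD=exp@E [exp=E main=A]
After op 9 (commit): HEAD=exp@F [exp=F main=A]
After op 10 (merge): HEAD=exp@G [exp=G main=A]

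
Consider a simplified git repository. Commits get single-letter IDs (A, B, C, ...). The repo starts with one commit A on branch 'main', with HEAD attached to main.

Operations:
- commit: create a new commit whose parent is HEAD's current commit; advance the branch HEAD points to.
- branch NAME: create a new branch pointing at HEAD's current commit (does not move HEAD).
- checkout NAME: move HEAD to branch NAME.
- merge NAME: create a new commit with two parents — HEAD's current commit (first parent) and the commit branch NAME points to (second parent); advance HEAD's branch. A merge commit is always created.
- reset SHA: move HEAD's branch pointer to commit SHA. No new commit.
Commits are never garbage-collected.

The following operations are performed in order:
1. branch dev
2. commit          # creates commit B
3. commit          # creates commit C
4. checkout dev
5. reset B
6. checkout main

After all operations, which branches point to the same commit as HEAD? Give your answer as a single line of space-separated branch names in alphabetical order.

Answer: main

Derivation:
After op 1 (branch): HEAD=main@A [dev=A main=A]
After op 2 (commit): HEAD=main@B [dev=A main=B]
After op 3 (commit): HEAD=main@C [dev=A main=C]
After op 4 (checkout): HEAD=dev@A [dev=A main=C]
After op 5 (reset): HEAD=dev@B [dev=B main=C]
After op 6 (checkout): HEAD=main@C [dev=B main=C]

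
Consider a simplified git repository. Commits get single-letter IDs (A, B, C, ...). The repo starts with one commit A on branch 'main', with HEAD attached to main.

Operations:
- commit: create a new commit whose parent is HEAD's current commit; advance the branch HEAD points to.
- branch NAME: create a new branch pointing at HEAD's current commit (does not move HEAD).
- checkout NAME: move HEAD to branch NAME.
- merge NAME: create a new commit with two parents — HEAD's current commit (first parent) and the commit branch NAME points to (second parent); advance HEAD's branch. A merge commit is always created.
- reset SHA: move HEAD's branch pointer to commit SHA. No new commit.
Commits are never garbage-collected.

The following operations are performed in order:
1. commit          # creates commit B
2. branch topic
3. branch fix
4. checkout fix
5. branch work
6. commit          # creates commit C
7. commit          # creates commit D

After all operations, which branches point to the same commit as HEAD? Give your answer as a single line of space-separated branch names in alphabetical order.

Answer: fix

Derivation:
After op 1 (commit): HEAD=main@B [main=B]
After op 2 (branch): HEAD=main@B [main=B topic=B]
After op 3 (branch): HEAD=main@B [fix=B main=B topic=B]
After op 4 (checkout): HEAD=fix@B [fix=B main=B topic=B]
After op 5 (branch): HEAD=fix@B [fix=B main=B topic=B work=B]
After op 6 (commit): HEAD=fix@C [fix=C main=B topic=B work=B]
After op 7 (commit): HEAD=fix@D [fix=D main=B topic=B work=B]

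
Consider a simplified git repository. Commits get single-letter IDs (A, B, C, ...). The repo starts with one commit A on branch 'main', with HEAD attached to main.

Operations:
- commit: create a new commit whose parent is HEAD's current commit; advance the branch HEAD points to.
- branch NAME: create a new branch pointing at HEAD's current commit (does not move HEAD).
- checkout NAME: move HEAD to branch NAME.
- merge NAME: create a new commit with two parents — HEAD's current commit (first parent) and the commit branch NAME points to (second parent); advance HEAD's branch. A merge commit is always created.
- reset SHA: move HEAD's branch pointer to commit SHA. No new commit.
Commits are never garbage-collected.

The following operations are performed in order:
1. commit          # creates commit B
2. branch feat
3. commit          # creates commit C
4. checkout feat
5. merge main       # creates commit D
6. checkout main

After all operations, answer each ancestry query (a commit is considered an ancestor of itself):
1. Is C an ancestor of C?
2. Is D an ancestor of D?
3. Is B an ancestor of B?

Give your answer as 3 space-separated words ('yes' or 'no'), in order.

After op 1 (commit): HEAD=main@B [main=B]
After op 2 (branch): HEAD=main@B [feat=B main=B]
After op 3 (commit): HEAD=main@C [feat=B main=C]
After op 4 (checkout): HEAD=feat@B [feat=B main=C]
After op 5 (merge): HEAD=feat@D [feat=D main=C]
After op 6 (checkout): HEAD=main@C [feat=D main=C]
ancestors(C) = {A,B,C}; C in? yes
ancestors(D) = {A,B,C,D}; D in? yes
ancestors(B) = {A,B}; B in? yes

Answer: yes yes yes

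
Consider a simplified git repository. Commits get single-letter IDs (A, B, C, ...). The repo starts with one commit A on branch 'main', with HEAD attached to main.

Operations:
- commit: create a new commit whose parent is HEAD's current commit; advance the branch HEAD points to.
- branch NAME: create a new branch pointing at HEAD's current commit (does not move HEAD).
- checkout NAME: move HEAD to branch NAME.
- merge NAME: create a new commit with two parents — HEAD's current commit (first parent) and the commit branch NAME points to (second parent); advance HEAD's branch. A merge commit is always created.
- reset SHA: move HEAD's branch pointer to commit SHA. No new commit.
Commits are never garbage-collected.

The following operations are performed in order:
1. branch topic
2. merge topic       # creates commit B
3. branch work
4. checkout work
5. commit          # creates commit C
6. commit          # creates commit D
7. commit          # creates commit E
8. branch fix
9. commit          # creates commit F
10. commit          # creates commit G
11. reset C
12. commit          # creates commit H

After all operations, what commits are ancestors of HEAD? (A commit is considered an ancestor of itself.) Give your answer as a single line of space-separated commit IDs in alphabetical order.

After op 1 (branch): HEAD=main@A [main=A topic=A]
After op 2 (merge): HEAD=main@B [main=B topic=A]
After op 3 (branch): HEAD=main@B [main=B topic=A work=B]
After op 4 (checkout): HEAD=work@B [main=B topic=A work=B]
After op 5 (commit): HEAD=work@C [main=B topic=A work=C]
After op 6 (commit): HEAD=work@D [main=B topic=A work=D]
After op 7 (commit): HEAD=work@E [main=B topic=A work=E]
After op 8 (branch): HEAD=work@E [fix=E main=B topic=A work=E]
After op 9 (commit): HEAD=work@F [fix=E main=B topic=A work=F]
After op 10 (commit): HEAD=work@G [fix=E main=B topic=A work=G]
After op 11 (reset): HEAD=work@C [fix=E main=B topic=A work=C]
After op 12 (commit): HEAD=work@H [fix=E main=B topic=A work=H]

Answer: A B C H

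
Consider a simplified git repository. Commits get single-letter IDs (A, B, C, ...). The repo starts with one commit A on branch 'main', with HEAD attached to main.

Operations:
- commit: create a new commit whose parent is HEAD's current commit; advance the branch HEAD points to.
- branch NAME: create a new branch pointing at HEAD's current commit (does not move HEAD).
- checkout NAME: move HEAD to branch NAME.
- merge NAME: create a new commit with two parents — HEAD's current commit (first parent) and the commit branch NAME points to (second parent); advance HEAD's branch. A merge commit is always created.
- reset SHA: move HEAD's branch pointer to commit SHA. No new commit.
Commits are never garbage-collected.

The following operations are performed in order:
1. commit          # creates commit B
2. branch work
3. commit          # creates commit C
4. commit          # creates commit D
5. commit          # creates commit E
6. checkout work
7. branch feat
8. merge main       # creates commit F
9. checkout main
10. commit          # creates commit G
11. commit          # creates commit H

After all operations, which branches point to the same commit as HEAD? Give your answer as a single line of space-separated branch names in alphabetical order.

Answer: main

Derivation:
After op 1 (commit): HEAD=main@B [main=B]
After op 2 (branch): HEAD=main@B [main=B work=B]
After op 3 (commit): HEAD=main@C [main=C work=B]
After op 4 (commit): HEAD=main@D [main=D work=B]
After op 5 (commit): HEAD=main@E [main=E work=B]
After op 6 (checkout): HEAD=work@B [main=E work=B]
After op 7 (branch): HEAD=work@B [feat=B main=E work=B]
After op 8 (merge): HEAD=work@F [feat=B main=E work=F]
After op 9 (checkout): HEAD=main@E [feat=B main=E work=F]
After op 10 (commit): HEAD=main@G [feat=B main=G work=F]
After op 11 (commit): HEAD=main@H [feat=B main=H work=F]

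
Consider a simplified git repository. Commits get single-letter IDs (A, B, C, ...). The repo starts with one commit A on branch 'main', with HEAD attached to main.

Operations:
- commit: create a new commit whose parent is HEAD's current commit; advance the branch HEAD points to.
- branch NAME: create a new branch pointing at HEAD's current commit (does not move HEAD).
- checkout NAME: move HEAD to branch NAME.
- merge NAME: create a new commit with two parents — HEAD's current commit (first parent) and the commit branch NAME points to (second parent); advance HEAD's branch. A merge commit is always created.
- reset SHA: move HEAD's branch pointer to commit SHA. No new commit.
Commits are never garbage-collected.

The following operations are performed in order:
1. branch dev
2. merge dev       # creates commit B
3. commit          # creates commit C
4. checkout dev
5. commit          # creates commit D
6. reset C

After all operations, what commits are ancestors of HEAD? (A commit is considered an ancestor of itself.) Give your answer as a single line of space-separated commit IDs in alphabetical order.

Answer: A B C

Derivation:
After op 1 (branch): HEAD=main@A [dev=A main=A]
After op 2 (merge): HEAD=main@B [dev=A main=B]
After op 3 (commit): HEAD=main@C [dev=A main=C]
After op 4 (checkout): HEAD=dev@A [dev=A main=C]
After op 5 (commit): HEAD=dev@D [dev=D main=C]
After op 6 (reset): HEAD=dev@C [dev=C main=C]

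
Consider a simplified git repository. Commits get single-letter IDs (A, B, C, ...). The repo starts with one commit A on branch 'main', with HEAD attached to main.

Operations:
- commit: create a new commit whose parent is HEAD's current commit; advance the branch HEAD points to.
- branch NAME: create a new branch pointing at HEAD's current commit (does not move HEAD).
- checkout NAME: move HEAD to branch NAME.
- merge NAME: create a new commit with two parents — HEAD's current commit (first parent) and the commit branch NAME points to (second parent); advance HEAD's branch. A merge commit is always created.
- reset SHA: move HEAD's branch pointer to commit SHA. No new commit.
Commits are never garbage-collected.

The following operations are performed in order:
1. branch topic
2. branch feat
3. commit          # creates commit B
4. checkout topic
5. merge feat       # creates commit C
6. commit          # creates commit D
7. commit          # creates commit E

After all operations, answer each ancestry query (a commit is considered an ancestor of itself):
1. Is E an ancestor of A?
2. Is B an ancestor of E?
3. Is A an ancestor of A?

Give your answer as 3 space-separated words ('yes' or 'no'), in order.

Answer: no no yes

Derivation:
After op 1 (branch): HEAD=main@A [main=A topic=A]
After op 2 (branch): HEAD=main@A [feat=A main=A topic=A]
After op 3 (commit): HEAD=main@B [feat=A main=B topic=A]
After op 4 (checkout): HEAD=topic@A [feat=A main=B topic=A]
After op 5 (merge): HEAD=topic@C [feat=A main=B topic=C]
After op 6 (commit): HEAD=topic@D [feat=A main=B topic=D]
After op 7 (commit): HEAD=topic@E [feat=A main=B topic=E]
ancestors(A) = {A}; E in? no
ancestors(E) = {A,C,D,E}; B in? no
ancestors(A) = {A}; A in? yes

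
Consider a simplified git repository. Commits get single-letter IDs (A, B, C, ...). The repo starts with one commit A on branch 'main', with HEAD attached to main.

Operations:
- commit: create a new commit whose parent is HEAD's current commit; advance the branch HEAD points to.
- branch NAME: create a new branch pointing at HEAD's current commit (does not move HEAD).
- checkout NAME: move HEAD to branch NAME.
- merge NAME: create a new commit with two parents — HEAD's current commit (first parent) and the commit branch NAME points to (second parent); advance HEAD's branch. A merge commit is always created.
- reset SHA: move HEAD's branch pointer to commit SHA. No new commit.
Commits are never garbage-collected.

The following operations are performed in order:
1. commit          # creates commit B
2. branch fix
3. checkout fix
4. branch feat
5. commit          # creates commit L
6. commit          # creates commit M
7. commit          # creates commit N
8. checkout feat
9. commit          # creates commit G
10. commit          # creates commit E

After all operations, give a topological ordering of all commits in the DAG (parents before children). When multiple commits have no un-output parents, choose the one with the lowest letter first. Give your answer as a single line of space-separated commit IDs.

Answer: A B G E L M N

Derivation:
After op 1 (commit): HEAD=main@B [main=B]
After op 2 (branch): HEAD=main@B [fix=B main=B]
After op 3 (checkout): HEAD=fix@B [fix=B main=B]
After op 4 (branch): HEAD=fix@B [feat=B fix=B main=B]
After op 5 (commit): HEAD=fix@L [feat=B fix=L main=B]
After op 6 (commit): HEAD=fix@M [feat=B fix=M main=B]
After op 7 (commit): HEAD=fix@N [feat=B fix=N main=B]
After op 8 (checkout): HEAD=feat@B [feat=B fix=N main=B]
After op 9 (commit): HEAD=feat@G [feat=G fix=N main=B]
After op 10 (commit): HEAD=feat@E [feat=E fix=N main=B]
commit A: parents=[]
commit B: parents=['A']
commit E: parents=['G']
commit G: parents=['B']
commit L: parents=['B']
commit M: parents=['L']
commit N: parents=['M']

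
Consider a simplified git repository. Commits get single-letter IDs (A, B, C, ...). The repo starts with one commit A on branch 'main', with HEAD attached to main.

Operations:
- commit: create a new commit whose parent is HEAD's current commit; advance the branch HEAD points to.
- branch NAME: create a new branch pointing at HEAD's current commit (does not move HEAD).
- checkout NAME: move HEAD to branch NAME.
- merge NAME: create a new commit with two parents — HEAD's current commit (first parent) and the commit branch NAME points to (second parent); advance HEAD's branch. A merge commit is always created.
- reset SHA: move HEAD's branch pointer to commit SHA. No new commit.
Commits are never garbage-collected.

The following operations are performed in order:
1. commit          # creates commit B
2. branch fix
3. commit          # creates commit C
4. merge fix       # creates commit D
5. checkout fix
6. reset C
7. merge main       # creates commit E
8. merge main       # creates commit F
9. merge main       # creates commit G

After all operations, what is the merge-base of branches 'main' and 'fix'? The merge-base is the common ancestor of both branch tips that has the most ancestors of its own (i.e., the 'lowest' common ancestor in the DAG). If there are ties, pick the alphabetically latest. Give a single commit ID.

After op 1 (commit): HEAD=main@B [main=B]
After op 2 (branch): HEAD=main@B [fix=B main=B]
After op 3 (commit): HEAD=main@C [fix=B main=C]
After op 4 (merge): HEAD=main@D [fix=B main=D]
After op 5 (checkout): HEAD=fix@B [fix=B main=D]
After op 6 (reset): HEAD=fix@C [fix=C main=D]
After op 7 (merge): HEAD=fix@E [fix=E main=D]
After op 8 (merge): HEAD=fix@F [fix=F main=D]
After op 9 (merge): HEAD=fix@G [fix=G main=D]
ancestors(main=D): ['A', 'B', 'C', 'D']
ancestors(fix=G): ['A', 'B', 'C', 'D', 'E', 'F', 'G']
common: ['A', 'B', 'C', 'D']

Answer: D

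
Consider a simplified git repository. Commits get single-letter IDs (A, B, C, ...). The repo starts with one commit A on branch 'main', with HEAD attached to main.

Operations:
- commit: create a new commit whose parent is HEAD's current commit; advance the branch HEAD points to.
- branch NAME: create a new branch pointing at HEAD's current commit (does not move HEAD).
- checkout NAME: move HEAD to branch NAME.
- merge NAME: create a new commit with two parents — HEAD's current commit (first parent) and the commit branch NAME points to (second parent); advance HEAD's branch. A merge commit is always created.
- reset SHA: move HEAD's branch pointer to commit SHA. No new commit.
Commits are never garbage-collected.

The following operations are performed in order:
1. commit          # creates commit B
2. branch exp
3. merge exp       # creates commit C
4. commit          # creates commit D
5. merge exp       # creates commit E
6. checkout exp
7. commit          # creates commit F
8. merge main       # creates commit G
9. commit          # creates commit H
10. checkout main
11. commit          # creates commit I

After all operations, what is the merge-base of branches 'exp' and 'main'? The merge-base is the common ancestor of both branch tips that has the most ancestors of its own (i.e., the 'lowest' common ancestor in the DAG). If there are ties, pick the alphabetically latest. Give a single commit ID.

After op 1 (commit): HEAD=main@B [main=B]
After op 2 (branch): HEAD=main@B [exp=B main=B]
After op 3 (merge): HEAD=main@C [exp=B main=C]
After op 4 (commit): HEAD=main@D [exp=B main=D]
After op 5 (merge): HEAD=main@E [exp=B main=E]
After op 6 (checkout): HEAD=exp@B [exp=B main=E]
After op 7 (commit): HEAD=exp@F [exp=F main=E]
After op 8 (merge): HEAD=exp@G [exp=G main=E]
After op 9 (commit): HEAD=exp@H [exp=H main=E]
After op 10 (checkout): HEAD=main@E [exp=H main=E]
After op 11 (commit): HEAD=main@I [exp=H main=I]
ancestors(exp=H): ['A', 'B', 'C', 'D', 'E', 'F', 'G', 'H']
ancestors(main=I): ['A', 'B', 'C', 'D', 'E', 'I']
common: ['A', 'B', 'C', 'D', 'E']

Answer: E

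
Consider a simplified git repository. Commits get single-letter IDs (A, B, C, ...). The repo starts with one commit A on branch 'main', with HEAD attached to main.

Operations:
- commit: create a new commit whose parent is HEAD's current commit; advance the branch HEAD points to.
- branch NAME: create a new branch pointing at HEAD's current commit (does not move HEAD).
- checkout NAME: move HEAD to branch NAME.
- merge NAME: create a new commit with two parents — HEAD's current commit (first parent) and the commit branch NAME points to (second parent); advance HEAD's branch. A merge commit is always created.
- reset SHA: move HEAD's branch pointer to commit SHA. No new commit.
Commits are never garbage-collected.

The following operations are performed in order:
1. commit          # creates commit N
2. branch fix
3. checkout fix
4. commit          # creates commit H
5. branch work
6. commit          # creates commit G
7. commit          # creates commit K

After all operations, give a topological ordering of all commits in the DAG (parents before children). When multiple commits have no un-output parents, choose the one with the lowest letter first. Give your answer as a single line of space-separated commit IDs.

After op 1 (commit): HEAD=main@N [main=N]
After op 2 (branch): HEAD=main@N [fix=N main=N]
After op 3 (checkout): HEAD=fix@N [fix=N main=N]
After op 4 (commit): HEAD=fix@H [fix=H main=N]
After op 5 (branch): HEAD=fix@H [fix=H main=N work=H]
After op 6 (commit): HEAD=fix@G [fix=G main=N work=H]
After op 7 (commit): HEAD=fix@K [fix=K main=N work=H]
commit A: parents=[]
commit G: parents=['H']
commit H: parents=['N']
commit K: parents=['G']
commit N: parents=['A']

Answer: A N H G K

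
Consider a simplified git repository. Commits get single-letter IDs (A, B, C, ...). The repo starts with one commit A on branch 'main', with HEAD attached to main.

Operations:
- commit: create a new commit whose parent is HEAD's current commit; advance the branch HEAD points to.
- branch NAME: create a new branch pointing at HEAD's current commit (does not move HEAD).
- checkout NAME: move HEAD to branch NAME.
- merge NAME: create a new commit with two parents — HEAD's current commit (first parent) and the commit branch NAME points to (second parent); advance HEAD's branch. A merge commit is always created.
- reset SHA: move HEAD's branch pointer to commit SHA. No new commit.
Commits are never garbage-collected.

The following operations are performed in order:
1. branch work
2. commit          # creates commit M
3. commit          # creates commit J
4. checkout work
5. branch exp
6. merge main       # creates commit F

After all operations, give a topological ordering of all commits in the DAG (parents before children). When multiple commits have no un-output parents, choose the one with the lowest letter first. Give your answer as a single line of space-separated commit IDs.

Answer: A M J F

Derivation:
After op 1 (branch): HEAD=main@A [main=A work=A]
After op 2 (commit): HEAD=main@M [main=M work=A]
After op 3 (commit): HEAD=main@J [main=J work=A]
After op 4 (checkout): HEAD=work@A [main=J work=A]
After op 5 (branch): HEAD=work@A [exp=A main=J work=A]
After op 6 (merge): HEAD=work@F [exp=A main=J work=F]
commit A: parents=[]
commit F: parents=['A', 'J']
commit J: parents=['M']
commit M: parents=['A']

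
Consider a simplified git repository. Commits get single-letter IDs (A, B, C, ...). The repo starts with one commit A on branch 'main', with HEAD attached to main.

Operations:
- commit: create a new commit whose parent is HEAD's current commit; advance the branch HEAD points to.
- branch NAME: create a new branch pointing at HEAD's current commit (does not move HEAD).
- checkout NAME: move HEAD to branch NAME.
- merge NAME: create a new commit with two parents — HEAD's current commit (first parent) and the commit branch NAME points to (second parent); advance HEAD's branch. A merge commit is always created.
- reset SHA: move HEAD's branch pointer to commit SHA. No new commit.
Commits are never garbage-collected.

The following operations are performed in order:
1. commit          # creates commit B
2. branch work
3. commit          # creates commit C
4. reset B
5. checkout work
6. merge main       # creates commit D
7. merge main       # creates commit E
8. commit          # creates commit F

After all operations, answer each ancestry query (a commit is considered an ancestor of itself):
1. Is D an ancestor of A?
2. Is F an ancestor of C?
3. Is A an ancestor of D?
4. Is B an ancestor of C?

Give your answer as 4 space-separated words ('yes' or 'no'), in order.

Answer: no no yes yes

Derivation:
After op 1 (commit): HEAD=main@B [main=B]
After op 2 (branch): HEAD=main@B [main=B work=B]
After op 3 (commit): HEAD=main@C [main=C work=B]
After op 4 (reset): HEAD=main@B [main=B work=B]
After op 5 (checkout): HEAD=work@B [main=B work=B]
After op 6 (merge): HEAD=work@D [main=B work=D]
After op 7 (merge): HEAD=work@E [main=B work=E]
After op 8 (commit): HEAD=work@F [main=B work=F]
ancestors(A) = {A}; D in? no
ancestors(C) = {A,B,C}; F in? no
ancestors(D) = {A,B,D}; A in? yes
ancestors(C) = {A,B,C}; B in? yes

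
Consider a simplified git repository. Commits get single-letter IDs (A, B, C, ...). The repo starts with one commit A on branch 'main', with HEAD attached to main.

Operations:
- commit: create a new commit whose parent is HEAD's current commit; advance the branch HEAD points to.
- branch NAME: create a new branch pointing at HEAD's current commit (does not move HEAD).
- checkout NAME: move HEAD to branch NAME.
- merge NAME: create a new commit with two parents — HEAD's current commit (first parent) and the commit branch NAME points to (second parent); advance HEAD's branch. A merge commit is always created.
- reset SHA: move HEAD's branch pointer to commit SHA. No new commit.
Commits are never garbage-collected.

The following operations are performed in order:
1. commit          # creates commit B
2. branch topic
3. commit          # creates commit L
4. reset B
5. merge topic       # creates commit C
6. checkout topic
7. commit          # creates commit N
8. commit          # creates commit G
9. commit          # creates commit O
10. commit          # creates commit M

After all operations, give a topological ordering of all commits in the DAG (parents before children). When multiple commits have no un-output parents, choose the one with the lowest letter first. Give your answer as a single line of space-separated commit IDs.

Answer: A B C L N G O M

Derivation:
After op 1 (commit): HEAD=main@B [main=B]
After op 2 (branch): HEAD=main@B [main=B topic=B]
After op 3 (commit): HEAD=main@L [main=L topic=B]
After op 4 (reset): HEAD=main@B [main=B topic=B]
After op 5 (merge): HEAD=main@C [main=C topic=B]
After op 6 (checkout): HEAD=topic@B [main=C topic=B]
After op 7 (commit): HEAD=topic@N [main=C topic=N]
After op 8 (commit): HEAD=topic@G [main=C topic=G]
After op 9 (commit): HEAD=topic@O [main=C topic=O]
After op 10 (commit): HEAD=topic@M [main=C topic=M]
commit A: parents=[]
commit B: parents=['A']
commit C: parents=['B', 'B']
commit G: parents=['N']
commit L: parents=['B']
commit M: parents=['O']
commit N: parents=['B']
commit O: parents=['G']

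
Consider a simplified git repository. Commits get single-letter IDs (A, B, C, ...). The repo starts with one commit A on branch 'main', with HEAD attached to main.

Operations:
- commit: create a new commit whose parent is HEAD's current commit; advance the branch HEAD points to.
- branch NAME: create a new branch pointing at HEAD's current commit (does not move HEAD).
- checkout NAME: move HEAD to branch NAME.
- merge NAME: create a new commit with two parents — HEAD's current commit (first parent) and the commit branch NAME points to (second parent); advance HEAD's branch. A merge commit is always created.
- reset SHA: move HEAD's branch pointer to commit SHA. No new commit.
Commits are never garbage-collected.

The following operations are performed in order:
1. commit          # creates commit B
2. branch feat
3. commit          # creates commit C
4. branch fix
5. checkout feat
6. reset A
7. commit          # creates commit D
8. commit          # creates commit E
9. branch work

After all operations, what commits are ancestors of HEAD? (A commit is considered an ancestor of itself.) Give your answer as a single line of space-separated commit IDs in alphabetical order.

Answer: A D E

Derivation:
After op 1 (commit): HEAD=main@B [main=B]
After op 2 (branch): HEAD=main@B [feat=B main=B]
After op 3 (commit): HEAD=main@C [feat=B main=C]
After op 4 (branch): HEAD=main@C [feat=B fix=C main=C]
After op 5 (checkout): HEAD=feat@B [feat=B fix=C main=C]
After op 6 (reset): HEAD=feat@A [feat=A fix=C main=C]
After op 7 (commit): HEAD=feat@D [feat=D fix=C main=C]
After op 8 (commit): HEAD=feat@E [feat=E fix=C main=C]
After op 9 (branch): HEAD=feat@E [feat=E fix=C main=C work=E]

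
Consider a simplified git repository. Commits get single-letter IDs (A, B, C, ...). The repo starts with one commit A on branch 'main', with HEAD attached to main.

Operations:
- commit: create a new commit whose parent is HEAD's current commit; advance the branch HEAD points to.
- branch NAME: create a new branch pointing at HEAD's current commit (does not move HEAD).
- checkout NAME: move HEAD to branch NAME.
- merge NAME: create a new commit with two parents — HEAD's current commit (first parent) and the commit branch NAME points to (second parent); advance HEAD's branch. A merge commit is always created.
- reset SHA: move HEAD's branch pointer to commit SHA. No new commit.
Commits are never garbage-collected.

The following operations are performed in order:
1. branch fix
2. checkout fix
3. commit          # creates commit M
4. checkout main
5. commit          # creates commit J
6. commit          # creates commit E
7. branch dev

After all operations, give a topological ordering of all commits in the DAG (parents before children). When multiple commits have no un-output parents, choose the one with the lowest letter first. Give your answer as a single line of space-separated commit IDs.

After op 1 (branch): HEAD=main@A [fix=A main=A]
After op 2 (checkout): HEAD=fix@A [fix=A main=A]
After op 3 (commit): HEAD=fix@M [fix=M main=A]
After op 4 (checkout): HEAD=main@A [fix=M main=A]
After op 5 (commit): HEAD=main@J [fix=M main=J]
After op 6 (commit): HEAD=main@E [fix=M main=E]
After op 7 (branch): HEAD=main@E [dev=E fix=M main=E]
commit A: parents=[]
commit E: parents=['J']
commit J: parents=['A']
commit M: parents=['A']

Answer: A J E M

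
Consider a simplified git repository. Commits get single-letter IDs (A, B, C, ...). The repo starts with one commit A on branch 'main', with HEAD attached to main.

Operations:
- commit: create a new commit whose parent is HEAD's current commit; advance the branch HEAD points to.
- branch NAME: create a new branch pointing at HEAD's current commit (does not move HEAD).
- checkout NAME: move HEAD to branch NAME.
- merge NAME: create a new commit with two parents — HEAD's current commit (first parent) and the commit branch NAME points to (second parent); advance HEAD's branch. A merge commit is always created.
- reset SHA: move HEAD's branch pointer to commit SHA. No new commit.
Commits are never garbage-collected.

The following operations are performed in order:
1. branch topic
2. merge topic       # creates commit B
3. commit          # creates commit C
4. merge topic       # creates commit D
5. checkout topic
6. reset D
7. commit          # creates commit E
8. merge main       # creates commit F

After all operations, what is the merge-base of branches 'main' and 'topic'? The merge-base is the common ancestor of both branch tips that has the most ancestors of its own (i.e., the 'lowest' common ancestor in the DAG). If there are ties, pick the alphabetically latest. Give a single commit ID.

After op 1 (branch): HEAD=main@A [main=A topic=A]
After op 2 (merge): HEAD=main@B [main=B topic=A]
After op 3 (commit): HEAD=main@C [main=C topic=A]
After op 4 (merge): HEAD=main@D [main=D topic=A]
After op 5 (checkout): HEAD=topic@A [main=D topic=A]
After op 6 (reset): HEAD=topic@D [main=D topic=D]
After op 7 (commit): HEAD=topic@E [main=D topic=E]
After op 8 (merge): HEAD=topic@F [main=D topic=F]
ancestors(main=D): ['A', 'B', 'C', 'D']
ancestors(topic=F): ['A', 'B', 'C', 'D', 'E', 'F']
common: ['A', 'B', 'C', 'D']

Answer: D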